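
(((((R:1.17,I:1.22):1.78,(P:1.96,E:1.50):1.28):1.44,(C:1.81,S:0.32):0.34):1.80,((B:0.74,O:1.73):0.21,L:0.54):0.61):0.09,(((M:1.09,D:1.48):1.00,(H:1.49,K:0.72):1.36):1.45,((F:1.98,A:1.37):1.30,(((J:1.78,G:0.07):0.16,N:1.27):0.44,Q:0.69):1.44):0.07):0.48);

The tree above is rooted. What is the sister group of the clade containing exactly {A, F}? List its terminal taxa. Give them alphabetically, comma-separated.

G, J, N, Q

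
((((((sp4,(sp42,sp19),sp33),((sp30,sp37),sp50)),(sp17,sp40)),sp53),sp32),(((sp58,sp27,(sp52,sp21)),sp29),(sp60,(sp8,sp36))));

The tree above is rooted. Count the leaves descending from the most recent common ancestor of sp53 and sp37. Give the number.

The MRCA of sp53 and sp37 is the node subtending ((((sp4,(sp42,sp19),sp33),((sp30,sp37),sp50)),(sp17,sp40)),sp53).
That clade contains 10 terminal taxa: sp17, sp19, sp30, sp33, sp37, sp4, sp40, sp42, sp50, sp53.

10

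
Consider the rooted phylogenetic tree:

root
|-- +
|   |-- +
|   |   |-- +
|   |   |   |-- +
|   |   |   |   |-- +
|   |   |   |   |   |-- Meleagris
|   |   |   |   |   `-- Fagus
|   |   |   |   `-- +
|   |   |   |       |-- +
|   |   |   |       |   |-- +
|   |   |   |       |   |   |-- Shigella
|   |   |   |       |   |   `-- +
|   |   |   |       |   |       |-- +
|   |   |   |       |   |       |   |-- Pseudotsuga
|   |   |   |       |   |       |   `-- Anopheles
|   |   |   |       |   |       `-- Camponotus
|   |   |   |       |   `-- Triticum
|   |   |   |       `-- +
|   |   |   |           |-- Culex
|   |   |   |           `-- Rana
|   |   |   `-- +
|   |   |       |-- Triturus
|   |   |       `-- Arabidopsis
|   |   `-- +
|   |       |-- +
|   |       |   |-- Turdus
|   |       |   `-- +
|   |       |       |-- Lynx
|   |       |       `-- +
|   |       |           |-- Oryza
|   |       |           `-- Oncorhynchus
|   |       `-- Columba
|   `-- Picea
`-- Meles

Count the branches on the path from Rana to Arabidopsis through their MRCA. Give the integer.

6

The MRCA of Rana and Arabidopsis is the node subtending (((Meleagris,Fagus),(((Shigella,((Pseudotsuga,Anopheles),Camponotus)),Triticum),(Culex,Rana))),(Triturus,Arabidopsis)).
From Rana up to that node: 4 branches. From Arabidopsis up to the same node: 2 branches. Total: 4 + 2 = 6.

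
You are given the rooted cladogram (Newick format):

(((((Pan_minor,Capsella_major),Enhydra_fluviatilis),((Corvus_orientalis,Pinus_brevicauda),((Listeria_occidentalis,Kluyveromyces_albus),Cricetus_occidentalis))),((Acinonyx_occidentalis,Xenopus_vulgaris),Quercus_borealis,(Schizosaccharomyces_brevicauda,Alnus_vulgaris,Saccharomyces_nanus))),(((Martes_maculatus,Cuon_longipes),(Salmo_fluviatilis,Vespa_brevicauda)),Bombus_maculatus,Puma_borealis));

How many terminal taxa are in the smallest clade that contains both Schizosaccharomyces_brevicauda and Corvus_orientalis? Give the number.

14

The MRCA of Schizosaccharomyces_brevicauda and Corvus_orientalis is the node subtending ((((Pan_minor,Capsella_major),Enhydra_fluviatilis),((Corvus_orientalis,Pinus_brevicauda),((Listeria_occidentalis,Kluyveromyces_albus),Cricetus_occidentalis))),((Acinonyx_occidentalis,Xenopus_vulgaris),Quercus_borealis,(Schizosaccharomyces_brevicauda,Alnus_vulgaris,Saccharomyces_nanus))).
That clade contains 14 terminal taxa: Acinonyx_occidentalis, Alnus_vulgaris, Capsella_major, Corvus_orientalis, Cricetus_occidentalis, Enhydra_fluviatilis, Kluyveromyces_albus, Listeria_occidentalis, Pan_minor, Pinus_brevicauda, Quercus_borealis, Saccharomyces_nanus, Schizosaccharomyces_brevicauda, Xenopus_vulgaris.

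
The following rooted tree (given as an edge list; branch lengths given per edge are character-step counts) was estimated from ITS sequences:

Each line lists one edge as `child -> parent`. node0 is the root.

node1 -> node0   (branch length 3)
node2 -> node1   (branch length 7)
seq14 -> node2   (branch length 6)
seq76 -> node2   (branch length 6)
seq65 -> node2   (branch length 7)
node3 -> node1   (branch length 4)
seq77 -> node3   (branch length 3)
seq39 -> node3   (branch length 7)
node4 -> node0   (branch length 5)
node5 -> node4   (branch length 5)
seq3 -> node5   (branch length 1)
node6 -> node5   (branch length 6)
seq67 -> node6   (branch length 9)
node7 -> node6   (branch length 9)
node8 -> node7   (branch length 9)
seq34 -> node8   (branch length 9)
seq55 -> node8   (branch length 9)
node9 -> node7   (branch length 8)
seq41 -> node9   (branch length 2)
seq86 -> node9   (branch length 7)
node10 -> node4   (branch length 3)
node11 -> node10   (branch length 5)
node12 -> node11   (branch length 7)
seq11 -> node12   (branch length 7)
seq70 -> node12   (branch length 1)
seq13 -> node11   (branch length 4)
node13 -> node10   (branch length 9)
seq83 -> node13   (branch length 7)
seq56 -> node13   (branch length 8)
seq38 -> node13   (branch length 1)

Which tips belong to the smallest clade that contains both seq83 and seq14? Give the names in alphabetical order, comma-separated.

Tracing seq83: it sits inside (seq83,seq56,seq38).
Tracing seq14: it sits inside (seq14,seq76,seq65).
The smallest clade enclosing both is the whole tree (their MRCA is the root), so the answer is all 17 tips in alphabetical order.

seq11, seq13, seq14, seq3, seq34, seq38, seq39, seq41, seq55, seq56, seq65, seq67, seq70, seq76, seq77, seq83, seq86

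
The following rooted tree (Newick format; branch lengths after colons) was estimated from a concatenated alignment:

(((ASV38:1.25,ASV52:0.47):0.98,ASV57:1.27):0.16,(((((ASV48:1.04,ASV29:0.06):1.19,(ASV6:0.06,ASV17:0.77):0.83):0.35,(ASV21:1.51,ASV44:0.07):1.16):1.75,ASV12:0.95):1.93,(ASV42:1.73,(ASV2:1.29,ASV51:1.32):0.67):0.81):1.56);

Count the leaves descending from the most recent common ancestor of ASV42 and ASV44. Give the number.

The MRCA of ASV42 and ASV44 is the node subtending (((((ASV48,ASV29),(ASV6,ASV17)),(ASV21,ASV44)),ASV12),(ASV42,(ASV2,ASV51))).
That clade contains 10 terminal taxa: ASV12, ASV17, ASV2, ASV21, ASV29, ASV42, ASV44, ASV48, ASV51, ASV6.

10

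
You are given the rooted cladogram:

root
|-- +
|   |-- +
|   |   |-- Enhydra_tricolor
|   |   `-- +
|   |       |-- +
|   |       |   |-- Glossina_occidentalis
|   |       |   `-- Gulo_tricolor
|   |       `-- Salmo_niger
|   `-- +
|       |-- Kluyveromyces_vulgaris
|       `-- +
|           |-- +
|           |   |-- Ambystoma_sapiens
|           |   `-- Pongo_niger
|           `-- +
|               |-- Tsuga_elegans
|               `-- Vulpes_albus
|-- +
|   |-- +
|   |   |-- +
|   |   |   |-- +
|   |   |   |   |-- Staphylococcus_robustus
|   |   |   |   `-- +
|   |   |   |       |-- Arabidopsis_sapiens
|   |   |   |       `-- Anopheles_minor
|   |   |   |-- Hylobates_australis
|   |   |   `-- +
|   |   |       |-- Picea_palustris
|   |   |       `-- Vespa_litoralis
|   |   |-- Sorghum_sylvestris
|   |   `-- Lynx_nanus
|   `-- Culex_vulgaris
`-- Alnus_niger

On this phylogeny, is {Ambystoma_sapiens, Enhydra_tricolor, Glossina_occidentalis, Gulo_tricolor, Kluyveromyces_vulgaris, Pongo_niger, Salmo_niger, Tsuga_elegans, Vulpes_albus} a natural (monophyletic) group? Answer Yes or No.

Yes

The most recent common ancestor of these taxa subtends ((Enhydra_tricolor,((Glossina_occidentalis,Gulo_tricolor),Salmo_niger)),(Kluyveromyces_vulgaris,((Ambystoma_sapiens,Pongo_niger),(Tsuga_elegans,Vulpes_albus)))).
That clade has exactly 9 tips — every listed taxon and nothing else — so the group is monophyletic.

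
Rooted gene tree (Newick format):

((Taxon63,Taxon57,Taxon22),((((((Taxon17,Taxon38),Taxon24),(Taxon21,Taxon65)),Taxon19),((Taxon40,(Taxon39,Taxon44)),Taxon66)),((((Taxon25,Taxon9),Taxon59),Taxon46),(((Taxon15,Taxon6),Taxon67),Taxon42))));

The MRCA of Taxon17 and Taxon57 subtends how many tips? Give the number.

The MRCA of Taxon17 and Taxon57 is the root, so the clade is the entire tree.
That clade contains 21 terminal taxa: Taxon15, Taxon17, Taxon19, Taxon21, Taxon22, Taxon24, Taxon25, Taxon38, Taxon39, Taxon40, Taxon42, Taxon44, Taxon46, Taxon57, Taxon59, Taxon6, Taxon63, Taxon65, Taxon66, Taxon67, Taxon9.

21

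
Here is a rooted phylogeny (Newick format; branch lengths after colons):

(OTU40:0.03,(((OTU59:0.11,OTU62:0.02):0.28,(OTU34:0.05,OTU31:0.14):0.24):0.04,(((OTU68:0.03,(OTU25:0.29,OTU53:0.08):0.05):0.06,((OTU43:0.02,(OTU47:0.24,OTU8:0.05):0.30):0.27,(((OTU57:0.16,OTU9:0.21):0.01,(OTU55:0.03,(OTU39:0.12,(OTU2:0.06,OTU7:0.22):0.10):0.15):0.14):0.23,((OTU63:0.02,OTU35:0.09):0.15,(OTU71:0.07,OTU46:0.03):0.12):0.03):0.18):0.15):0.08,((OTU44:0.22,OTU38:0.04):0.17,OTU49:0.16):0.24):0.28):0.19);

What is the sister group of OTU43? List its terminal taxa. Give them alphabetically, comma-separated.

OTU47, OTU8

OTU43 attaches to the tree at the node subtending (OTU43,(OTU47,OTU8)).
The other lineage descending from that same node — the sister group — is (OTU47,OTU8); its 2 tips in alphabetical order are the answer.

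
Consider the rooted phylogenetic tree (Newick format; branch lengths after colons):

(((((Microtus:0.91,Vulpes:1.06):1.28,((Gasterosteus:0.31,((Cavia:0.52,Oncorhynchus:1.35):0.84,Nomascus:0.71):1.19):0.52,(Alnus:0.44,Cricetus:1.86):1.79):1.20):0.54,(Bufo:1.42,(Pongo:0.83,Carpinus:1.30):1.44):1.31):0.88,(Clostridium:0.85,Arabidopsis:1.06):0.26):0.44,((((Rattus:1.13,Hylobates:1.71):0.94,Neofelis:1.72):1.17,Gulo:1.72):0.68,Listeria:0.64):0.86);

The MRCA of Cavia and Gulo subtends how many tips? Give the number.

18

The MRCA of Cavia and Gulo is the root, so the clade is the entire tree.
That clade contains 18 terminal taxa: Alnus, Arabidopsis, Bufo, Carpinus, Cavia, Clostridium, Cricetus, Gasterosteus, Gulo, Hylobates, Listeria, Microtus, Neofelis, Nomascus, Oncorhynchus, Pongo, Rattus, Vulpes.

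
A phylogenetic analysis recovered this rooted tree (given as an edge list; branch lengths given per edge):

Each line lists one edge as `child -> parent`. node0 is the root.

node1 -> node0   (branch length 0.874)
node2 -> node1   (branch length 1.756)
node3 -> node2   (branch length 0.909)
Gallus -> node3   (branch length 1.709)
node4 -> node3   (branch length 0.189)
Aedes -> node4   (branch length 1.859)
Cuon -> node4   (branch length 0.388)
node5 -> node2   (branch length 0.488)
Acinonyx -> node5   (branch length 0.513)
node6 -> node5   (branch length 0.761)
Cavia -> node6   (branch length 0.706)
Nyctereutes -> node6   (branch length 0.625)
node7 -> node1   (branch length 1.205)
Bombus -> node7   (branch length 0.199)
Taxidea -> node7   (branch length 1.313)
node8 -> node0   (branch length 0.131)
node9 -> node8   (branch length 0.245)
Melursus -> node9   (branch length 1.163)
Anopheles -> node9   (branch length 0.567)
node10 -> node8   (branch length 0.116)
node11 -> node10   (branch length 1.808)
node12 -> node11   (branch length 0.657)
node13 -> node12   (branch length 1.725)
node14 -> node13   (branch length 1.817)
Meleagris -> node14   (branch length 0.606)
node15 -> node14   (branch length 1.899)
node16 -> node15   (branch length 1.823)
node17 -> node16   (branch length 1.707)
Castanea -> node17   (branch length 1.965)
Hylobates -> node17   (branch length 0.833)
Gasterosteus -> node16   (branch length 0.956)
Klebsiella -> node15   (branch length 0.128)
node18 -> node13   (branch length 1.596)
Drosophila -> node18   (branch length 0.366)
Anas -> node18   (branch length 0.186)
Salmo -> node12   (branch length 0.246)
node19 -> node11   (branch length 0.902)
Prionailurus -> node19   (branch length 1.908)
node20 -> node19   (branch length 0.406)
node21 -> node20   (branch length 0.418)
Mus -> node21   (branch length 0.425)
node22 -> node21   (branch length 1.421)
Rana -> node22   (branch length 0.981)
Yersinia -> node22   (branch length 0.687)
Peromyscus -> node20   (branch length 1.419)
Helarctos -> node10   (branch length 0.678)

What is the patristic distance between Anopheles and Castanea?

The path runs Anopheles → … → MRCA → … → Castanea; the MRCA is the node subtending ((Melursus,Anopheles),(((((Meleagris,(((Castanea,Hylobates),Gasterosteus),Klebsiella)),(Drosophila,Anas)),Salmo),(Prionailurus,((Mus,(Rana,Yersinia)),Peromyscus))),Helarctos)).
Branch lengths along that path: 0.567 + 0.245 + 0.116 + 1.808 + 0.657 + 1.725 + 1.817 + 1.899 + 1.823 + 1.707 + 1.965 = 14.329.

14.329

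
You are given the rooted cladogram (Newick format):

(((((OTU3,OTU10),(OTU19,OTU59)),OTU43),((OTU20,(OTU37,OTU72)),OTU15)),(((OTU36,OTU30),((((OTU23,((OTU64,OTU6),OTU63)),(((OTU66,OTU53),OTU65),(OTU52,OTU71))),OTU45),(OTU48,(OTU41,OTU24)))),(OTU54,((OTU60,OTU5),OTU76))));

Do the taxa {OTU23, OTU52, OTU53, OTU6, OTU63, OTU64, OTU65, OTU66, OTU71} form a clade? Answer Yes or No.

The most recent common ancestor of these taxa subtends ((OTU23,((OTU64,OTU6),OTU63)),(((OTU66,OTU53),OTU65),(OTU52,OTU71))).
That clade has exactly 9 tips — every listed taxon and nothing else — so the group is monophyletic.

Yes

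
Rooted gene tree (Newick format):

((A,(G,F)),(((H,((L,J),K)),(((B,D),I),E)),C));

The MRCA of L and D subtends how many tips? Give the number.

8

The MRCA of L and D is the node subtending ((H,((L,J),K)),(((B,D),I),E)).
That clade contains 8 terminal taxa: B, D, E, H, I, J, K, L.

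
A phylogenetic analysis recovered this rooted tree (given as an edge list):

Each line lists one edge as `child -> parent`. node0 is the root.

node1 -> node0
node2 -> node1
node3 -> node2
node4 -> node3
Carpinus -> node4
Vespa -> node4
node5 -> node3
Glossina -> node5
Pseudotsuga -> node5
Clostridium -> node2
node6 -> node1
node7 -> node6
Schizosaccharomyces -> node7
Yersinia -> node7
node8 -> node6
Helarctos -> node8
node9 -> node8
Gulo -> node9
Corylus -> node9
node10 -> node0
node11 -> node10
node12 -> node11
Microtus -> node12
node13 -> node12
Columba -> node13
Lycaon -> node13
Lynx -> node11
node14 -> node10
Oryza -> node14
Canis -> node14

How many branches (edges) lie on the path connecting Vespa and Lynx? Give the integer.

8

The MRCA of Vespa and Lynx is the root of the tree.
From Vespa up to that node: 5 branches. From Lynx up to the same node: 3 branches. Total: 5 + 3 = 8.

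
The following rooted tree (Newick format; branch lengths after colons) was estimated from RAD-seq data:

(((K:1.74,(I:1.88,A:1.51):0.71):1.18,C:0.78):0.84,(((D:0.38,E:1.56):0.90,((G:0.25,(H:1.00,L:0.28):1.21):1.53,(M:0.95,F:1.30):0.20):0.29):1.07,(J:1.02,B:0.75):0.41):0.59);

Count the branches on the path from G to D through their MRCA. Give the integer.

5

The MRCA of G and D is the node subtending ((D,E),((G,(H,L)),(M,F))).
From G up to that node: 3 branches. From D up to the same node: 2 branches. Total: 3 + 2 = 5.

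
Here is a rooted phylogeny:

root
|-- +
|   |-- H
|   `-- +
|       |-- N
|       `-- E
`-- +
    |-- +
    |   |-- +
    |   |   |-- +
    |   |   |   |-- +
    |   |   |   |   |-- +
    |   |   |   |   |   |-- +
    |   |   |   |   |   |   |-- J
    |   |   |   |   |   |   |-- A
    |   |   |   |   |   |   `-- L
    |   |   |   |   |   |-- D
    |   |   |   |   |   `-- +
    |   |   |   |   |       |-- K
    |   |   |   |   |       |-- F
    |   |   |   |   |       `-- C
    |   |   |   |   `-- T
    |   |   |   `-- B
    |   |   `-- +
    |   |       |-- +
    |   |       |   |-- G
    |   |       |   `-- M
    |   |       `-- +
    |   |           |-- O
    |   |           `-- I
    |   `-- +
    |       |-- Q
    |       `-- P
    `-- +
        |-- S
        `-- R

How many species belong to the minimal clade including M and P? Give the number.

15

The MRCA of M and P is the node subtending ((((((J,A,L),D,(K,F,C)),T),B),((G,M),(O,I))),(Q,P)).
That clade contains 15 terminal taxa: A, B, C, D, F, G, I, J, K, L, M, O, P, Q, T.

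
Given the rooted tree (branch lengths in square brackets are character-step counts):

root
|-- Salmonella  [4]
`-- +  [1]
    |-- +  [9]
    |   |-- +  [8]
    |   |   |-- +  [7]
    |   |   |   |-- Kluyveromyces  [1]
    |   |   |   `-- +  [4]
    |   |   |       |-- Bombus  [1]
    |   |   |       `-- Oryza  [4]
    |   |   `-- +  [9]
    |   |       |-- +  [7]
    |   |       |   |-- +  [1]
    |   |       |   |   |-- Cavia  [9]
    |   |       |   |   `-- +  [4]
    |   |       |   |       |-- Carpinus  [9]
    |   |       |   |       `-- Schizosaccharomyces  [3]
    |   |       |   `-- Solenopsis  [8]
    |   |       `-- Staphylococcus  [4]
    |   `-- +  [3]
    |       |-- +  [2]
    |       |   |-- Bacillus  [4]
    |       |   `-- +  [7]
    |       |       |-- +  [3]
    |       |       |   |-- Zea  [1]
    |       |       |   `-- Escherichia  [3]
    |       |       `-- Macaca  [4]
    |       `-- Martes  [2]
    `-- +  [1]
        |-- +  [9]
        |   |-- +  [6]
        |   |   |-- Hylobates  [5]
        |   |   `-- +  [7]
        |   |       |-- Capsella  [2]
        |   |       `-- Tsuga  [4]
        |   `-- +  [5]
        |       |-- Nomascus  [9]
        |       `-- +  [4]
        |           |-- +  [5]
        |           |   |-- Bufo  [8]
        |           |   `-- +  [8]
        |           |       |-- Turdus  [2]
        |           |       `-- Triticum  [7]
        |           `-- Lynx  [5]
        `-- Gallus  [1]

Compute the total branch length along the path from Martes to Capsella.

The path runs Martes → … → MRCA → … → Capsella; the MRCA is the node subtending ((((Kluyveromyces,(Bombus,Oryza)),(((Cavia,(Carpinus,Schizosaccharomyces)),Solenopsis),Staphylococcus)),((Bacillus,((Zea,Escherichia),Macaca)),Martes)),(((Hylobates,(Capsella,Tsuga)),(Nomascus,((Bufo,(Turdus,Triticum)),Lynx))),Gallus)).
Branch lengths along that path: 2 + 3 + 9 + 1 + 9 + 6 + 7 + 2 = 39.

39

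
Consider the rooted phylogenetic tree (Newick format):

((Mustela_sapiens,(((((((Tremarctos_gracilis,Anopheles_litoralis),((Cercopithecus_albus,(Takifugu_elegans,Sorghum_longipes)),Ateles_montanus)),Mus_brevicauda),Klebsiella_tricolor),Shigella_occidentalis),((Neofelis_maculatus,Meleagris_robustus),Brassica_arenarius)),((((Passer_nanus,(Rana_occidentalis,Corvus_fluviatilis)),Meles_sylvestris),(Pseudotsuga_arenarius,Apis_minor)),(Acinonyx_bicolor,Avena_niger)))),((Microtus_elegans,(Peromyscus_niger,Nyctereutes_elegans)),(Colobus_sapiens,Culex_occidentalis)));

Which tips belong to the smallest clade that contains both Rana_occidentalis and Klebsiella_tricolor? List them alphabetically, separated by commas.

Acinonyx_bicolor, Anopheles_litoralis, Apis_minor, Ateles_montanus, Avena_niger, Brassica_arenarius, Cercopithecus_albus, Corvus_fluviatilis, Klebsiella_tricolor, Meleagris_robustus, Meles_sylvestris, Mus_brevicauda, Neofelis_maculatus, Passer_nanus, Pseudotsuga_arenarius, Rana_occidentalis, Shigella_occidentalis, Sorghum_longipes, Takifugu_elegans, Tremarctos_gracilis

Tracing Rana_occidentalis: it sits inside (Rana_occidentalis,Corvus_fluviatilis).
Tracing Klebsiella_tricolor: it sits inside ((((Tremarctos_gracilis,Anopheles_litoralis),((Cercopithecus_albus,(Takifugu_elegans,Sorghum_longipes)),Ateles_montanus)),Mus_brevicauda),Klebsiella_tricolor).
The smallest clade enclosing both is (((((((Tremarctos_gracilis,Anopheles_litoralis),((Cercopithecus_albus,(Takifugu_elegans,Sorghum_longipes)),Ateles_montanus)),Mus_brevicauda),Klebsiella_tricolor),Shigella_occidentalis),((Neofelis_maculatus,Meleagris_robustus),Brassica_arenarius)),((((Passer_nanus,(Rana_occidentalis,Corvus_fluviatilis)),Meles_sylvestris),(Pseudotsuga_arenarius,Apis_minor)),(Acinonyx_bicolor,Avena_niger))); the answer is its 20 terminal taxa in alphabetical order.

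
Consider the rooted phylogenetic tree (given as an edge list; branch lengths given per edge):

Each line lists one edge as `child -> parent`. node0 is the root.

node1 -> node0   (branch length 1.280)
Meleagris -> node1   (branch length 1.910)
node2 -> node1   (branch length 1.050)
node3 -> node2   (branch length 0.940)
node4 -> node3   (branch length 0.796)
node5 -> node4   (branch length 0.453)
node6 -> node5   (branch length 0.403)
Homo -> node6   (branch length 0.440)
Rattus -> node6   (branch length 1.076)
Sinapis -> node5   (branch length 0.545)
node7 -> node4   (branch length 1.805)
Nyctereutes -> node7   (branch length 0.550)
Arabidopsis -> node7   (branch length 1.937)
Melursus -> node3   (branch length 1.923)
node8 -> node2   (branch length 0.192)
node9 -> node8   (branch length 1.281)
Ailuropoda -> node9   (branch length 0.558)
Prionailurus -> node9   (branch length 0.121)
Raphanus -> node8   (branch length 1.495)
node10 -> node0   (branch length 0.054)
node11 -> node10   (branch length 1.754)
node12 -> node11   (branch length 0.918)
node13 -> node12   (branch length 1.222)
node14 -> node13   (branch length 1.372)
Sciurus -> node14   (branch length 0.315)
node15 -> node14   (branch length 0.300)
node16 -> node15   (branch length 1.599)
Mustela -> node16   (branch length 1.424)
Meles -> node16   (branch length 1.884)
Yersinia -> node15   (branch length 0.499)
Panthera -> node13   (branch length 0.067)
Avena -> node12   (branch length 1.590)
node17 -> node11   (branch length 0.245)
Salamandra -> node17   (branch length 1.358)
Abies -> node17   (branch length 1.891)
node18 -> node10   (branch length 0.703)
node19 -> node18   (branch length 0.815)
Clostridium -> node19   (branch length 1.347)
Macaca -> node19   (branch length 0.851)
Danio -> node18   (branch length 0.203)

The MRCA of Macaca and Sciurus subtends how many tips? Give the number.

The MRCA of Macaca and Sciurus is the node subtending (((((Sciurus,((Mustela,Meles),Yersinia)),Panthera),Avena),(Salamandra,Abies)),((Clostridium,Macaca),Danio)).
That clade contains 11 terminal taxa: Abies, Avena, Clostridium, Danio, Macaca, Meles, Mustela, Panthera, Salamandra, Sciurus, Yersinia.

11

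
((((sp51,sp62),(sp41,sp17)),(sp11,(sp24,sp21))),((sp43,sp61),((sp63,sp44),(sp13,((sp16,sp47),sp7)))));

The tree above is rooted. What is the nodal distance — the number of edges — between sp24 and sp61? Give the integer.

The MRCA of sp24 and sp61 is the root of the tree.
From sp24 up to that node: 4 branches. From sp61 up to the same node: 3 branches. Total: 4 + 3 = 7.

7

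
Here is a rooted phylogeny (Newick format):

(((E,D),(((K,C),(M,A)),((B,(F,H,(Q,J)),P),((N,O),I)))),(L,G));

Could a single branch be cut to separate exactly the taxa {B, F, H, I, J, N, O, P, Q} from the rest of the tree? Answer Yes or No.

Yes

The most recent common ancestor of these taxa subtends ((B,(F,H,(Q,J)),P),((N,O),I)).
That clade has exactly 9 tips — every listed taxon and nothing else — so the group is monophyletic.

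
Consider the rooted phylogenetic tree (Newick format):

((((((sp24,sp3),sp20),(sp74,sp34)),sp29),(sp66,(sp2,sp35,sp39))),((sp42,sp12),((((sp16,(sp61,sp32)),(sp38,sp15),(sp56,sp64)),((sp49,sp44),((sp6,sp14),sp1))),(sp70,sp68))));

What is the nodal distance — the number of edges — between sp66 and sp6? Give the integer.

The MRCA of sp66 and sp6 is the root of the tree.
From sp66 up to that node: 3 branches. From sp6 up to the same node: 7 branches. Total: 3 + 7 = 10.

10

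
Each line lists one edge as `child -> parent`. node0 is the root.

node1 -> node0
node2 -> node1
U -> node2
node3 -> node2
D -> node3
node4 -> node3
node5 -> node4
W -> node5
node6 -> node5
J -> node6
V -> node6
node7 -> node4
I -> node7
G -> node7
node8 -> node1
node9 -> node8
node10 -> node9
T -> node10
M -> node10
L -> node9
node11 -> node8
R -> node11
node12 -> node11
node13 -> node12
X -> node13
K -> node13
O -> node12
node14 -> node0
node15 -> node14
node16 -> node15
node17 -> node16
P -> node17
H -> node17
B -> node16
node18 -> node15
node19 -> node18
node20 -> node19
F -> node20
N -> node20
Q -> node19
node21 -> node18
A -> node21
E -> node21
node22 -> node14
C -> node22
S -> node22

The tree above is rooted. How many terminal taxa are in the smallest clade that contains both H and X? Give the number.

The MRCA of H and X is the root, so the clade is the entire tree.
That clade contains 24 terminal taxa: A, B, C, D, E, F, G, H, I, J, K, L, M, N, O, P, Q, R, S, T, U, V, W, X.

24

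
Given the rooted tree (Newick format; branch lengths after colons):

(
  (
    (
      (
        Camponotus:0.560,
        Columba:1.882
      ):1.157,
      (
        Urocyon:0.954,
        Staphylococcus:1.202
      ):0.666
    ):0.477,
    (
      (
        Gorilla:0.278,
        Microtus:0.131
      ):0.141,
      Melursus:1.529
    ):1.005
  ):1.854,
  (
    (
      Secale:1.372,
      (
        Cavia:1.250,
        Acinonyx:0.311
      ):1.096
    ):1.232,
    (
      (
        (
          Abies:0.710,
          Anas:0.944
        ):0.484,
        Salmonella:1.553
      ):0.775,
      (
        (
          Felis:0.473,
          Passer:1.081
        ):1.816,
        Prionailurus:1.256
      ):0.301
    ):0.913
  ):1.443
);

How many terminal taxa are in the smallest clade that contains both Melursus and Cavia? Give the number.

16

The MRCA of Melursus and Cavia is the root, so the clade is the entire tree.
That clade contains 16 terminal taxa: Abies, Acinonyx, Anas, Camponotus, Cavia, Columba, Felis, Gorilla, Melursus, Microtus, Passer, Prionailurus, Salmonella, Secale, Staphylococcus, Urocyon.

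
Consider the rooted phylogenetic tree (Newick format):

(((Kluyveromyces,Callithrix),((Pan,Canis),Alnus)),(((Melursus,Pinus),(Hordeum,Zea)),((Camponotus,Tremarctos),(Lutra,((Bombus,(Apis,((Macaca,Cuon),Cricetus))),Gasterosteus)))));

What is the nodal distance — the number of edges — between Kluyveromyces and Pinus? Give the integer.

7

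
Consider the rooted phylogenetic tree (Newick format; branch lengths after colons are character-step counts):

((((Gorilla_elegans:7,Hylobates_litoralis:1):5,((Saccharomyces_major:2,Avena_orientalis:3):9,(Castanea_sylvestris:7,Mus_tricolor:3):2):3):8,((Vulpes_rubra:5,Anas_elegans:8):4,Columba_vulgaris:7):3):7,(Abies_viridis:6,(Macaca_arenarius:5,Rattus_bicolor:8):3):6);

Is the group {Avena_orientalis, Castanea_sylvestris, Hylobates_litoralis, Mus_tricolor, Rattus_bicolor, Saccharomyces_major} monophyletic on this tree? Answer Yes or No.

No

The MRCA of the listed taxa is the root, so the smallest clade containing them is the whole tree.
That clade also contains Abies_viridis, Anas_elegans, Columba_vulgaris, Gorilla_elegans, Macaca_arenarius, Vulpes_rubra, which are not in the proposed group, so the group is not monophyletic.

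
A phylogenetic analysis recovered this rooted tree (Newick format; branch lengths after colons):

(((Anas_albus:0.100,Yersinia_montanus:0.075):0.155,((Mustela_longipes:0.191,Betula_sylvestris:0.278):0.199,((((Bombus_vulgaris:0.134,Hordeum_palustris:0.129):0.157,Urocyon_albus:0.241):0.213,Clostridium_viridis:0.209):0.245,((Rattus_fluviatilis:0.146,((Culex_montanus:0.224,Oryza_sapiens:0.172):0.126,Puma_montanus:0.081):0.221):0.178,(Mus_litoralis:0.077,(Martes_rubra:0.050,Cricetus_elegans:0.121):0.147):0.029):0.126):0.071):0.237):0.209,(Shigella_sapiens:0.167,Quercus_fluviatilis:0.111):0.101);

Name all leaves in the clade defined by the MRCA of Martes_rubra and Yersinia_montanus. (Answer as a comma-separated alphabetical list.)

Anas_albus, Betula_sylvestris, Bombus_vulgaris, Clostridium_viridis, Cricetus_elegans, Culex_montanus, Hordeum_palustris, Martes_rubra, Mus_litoralis, Mustela_longipes, Oryza_sapiens, Puma_montanus, Rattus_fluviatilis, Urocyon_albus, Yersinia_montanus

Tracing Martes_rubra: it sits inside (Martes_rubra,Cricetus_elegans).
Tracing Yersinia_montanus: it sits inside (Anas_albus,Yersinia_montanus).
The smallest clade enclosing both is ((Anas_albus,Yersinia_montanus),((Mustela_longipes,Betula_sylvestris),((((Bombus_vulgaris,Hordeum_palustris),Urocyon_albus),Clostridium_viridis),((Rattus_fluviatilis,((Culex_montanus,Oryza_sapiens),Puma_montanus)),(Mus_litoralis,(Martes_rubra,Cricetus_elegans)))))); the answer is its 15 terminal taxa in alphabetical order.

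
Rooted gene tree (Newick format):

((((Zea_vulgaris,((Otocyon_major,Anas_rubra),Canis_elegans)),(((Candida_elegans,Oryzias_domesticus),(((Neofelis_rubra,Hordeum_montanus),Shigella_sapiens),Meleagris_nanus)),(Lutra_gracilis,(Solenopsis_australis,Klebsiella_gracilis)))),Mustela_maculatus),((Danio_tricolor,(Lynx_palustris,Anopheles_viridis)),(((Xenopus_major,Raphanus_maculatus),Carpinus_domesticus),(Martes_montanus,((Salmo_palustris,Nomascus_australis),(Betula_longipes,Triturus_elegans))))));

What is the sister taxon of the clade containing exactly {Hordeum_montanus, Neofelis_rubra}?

The clade containing exactly {Hordeum_montanus, Neofelis_rubra} attaches to the tree at the node subtending ((Neofelis_rubra,Hordeum_montanus),Shigella_sapiens).
The other lineage descending from that same node — the sister group — is the single tip Shigella_sapiens.

Shigella_sapiens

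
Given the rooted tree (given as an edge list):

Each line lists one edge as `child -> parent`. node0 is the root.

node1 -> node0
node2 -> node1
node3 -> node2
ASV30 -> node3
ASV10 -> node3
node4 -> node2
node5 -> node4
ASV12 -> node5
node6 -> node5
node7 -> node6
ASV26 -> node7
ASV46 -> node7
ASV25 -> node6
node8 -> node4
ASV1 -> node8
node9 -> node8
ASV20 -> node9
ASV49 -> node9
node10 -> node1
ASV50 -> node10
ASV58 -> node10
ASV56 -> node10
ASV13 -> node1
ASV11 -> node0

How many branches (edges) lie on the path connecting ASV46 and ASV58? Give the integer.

The MRCA of ASV46 and ASV58 is the node subtending (((ASV30,ASV10),((ASV12,((ASV26,ASV46),ASV25)),(ASV1,(ASV20,ASV49)))),(ASV50,ASV58,ASV56),ASV13).
From ASV46 up to that node: 6 branches. From ASV58 up to the same node: 2 branches. Total: 6 + 2 = 8.

8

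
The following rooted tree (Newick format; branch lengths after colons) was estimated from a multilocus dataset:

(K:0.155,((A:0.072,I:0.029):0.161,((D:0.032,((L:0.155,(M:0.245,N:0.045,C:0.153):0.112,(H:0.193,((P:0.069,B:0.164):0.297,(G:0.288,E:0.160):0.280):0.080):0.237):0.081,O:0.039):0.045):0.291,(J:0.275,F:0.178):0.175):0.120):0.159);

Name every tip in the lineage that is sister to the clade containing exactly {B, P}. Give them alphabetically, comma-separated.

The clade containing exactly {B, P} attaches to the tree at the node subtending ((P,B),(G,E)).
The other lineage descending from that same node — the sister group — is (G,E); its 2 tips in alphabetical order are the answer.

E, G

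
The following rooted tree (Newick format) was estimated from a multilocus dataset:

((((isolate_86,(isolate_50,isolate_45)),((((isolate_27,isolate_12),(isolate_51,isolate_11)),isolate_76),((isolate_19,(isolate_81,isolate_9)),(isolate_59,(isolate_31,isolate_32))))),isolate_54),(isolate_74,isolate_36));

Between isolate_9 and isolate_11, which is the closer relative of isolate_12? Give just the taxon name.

The MRCA of isolate_12 and isolate_11 subtends ((isolate_27,isolate_12),(isolate_51,isolate_11)) (4 taxa).
The MRCA of isolate_12 and isolate_9 subtends ((((isolate_27,isolate_12),(isolate_51,isolate_11)),isolate_76),((isolate_19,(isolate_81,isolate_9)),(isolate_59,(isolate_31,isolate_32)))) (11 taxa).
The first is nested inside the second, so isolate_12 shares a more recent common ancestor with isolate_11.

isolate_11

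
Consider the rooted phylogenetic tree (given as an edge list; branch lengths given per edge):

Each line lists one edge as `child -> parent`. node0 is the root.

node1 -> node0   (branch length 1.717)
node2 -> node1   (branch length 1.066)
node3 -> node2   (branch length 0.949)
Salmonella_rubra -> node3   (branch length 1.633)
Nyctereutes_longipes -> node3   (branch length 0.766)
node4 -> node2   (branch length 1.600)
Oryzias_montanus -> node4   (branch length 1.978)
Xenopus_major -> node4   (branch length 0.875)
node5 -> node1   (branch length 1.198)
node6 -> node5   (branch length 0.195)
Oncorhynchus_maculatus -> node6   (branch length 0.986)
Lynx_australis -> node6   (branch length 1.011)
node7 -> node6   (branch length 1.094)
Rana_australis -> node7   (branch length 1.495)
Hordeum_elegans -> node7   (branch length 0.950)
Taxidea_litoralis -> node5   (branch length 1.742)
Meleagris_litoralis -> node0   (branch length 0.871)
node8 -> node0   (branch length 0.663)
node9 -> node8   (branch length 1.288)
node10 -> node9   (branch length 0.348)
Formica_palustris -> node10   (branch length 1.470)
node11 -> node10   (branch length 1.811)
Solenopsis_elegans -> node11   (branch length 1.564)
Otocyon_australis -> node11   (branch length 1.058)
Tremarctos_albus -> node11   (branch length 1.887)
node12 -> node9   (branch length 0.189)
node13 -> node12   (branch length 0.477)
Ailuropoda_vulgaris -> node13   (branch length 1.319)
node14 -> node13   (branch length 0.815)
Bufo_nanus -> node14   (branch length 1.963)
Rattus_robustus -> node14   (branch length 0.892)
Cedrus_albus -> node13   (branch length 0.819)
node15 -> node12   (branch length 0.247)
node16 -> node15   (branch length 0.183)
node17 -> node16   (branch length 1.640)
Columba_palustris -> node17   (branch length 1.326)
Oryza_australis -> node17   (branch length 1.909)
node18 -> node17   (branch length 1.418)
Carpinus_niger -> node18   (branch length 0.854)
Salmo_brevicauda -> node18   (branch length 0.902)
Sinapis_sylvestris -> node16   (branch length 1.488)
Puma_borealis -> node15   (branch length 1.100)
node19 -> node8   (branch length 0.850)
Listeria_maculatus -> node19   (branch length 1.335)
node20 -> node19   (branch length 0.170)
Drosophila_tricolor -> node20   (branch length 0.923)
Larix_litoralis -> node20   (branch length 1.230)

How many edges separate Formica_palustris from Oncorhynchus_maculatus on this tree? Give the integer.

The MRCA of Formica_palustris and Oncorhynchus_maculatus is the root of the tree.
From Formica_palustris up to that node: 4 branches. From Oncorhynchus_maculatus up to the same node: 4 branches. Total: 4 + 4 = 8.

8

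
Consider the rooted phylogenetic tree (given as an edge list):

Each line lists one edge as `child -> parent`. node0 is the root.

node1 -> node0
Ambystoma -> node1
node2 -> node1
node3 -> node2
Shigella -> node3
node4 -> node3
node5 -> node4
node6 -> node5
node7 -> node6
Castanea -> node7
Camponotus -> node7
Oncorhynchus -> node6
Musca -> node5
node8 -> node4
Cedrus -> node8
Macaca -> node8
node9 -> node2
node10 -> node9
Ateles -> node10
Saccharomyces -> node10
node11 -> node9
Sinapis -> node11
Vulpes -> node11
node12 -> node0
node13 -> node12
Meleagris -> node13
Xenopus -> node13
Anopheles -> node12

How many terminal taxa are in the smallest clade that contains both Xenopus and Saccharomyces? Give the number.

The MRCA of Xenopus and Saccharomyces is the root, so the clade is the entire tree.
That clade contains 15 terminal taxa: Ambystoma, Anopheles, Ateles, Camponotus, Castanea, Cedrus, Macaca, Meleagris, Musca, Oncorhynchus, Saccharomyces, Shigella, Sinapis, Vulpes, Xenopus.

15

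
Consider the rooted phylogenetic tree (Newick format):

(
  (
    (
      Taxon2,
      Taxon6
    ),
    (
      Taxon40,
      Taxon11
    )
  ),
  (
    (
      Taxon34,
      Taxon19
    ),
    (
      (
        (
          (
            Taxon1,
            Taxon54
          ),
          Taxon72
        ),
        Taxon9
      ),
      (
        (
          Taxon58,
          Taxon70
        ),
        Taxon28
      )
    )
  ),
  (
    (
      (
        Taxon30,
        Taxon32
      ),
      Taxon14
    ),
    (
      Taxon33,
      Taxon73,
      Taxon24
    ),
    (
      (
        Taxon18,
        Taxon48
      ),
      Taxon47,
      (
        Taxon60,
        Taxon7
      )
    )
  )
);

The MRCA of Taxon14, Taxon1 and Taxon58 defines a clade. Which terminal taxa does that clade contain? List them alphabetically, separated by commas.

Tracing Taxon14: it sits inside ((Taxon30,Taxon32),Taxon14).
Tracing Taxon1: it sits inside (Taxon1,Taxon54).
Tracing Taxon58: it sits inside (Taxon58,Taxon70).
The smallest clade enclosing all 3 is the whole tree (their MRCA is the root), so the answer is all 24 tips in alphabetical order.

Taxon1, Taxon11, Taxon14, Taxon18, Taxon19, Taxon2, Taxon24, Taxon28, Taxon30, Taxon32, Taxon33, Taxon34, Taxon40, Taxon47, Taxon48, Taxon54, Taxon58, Taxon6, Taxon60, Taxon7, Taxon70, Taxon72, Taxon73, Taxon9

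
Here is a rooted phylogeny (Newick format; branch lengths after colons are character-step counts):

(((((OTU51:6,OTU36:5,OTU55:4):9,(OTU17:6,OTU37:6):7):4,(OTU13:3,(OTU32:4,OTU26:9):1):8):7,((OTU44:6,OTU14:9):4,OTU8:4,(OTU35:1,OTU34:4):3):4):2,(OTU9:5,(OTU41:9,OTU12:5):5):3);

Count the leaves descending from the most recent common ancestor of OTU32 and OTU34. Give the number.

The MRCA of OTU32 and OTU34 is the node subtending ((((OTU51,OTU36,OTU55),(OTU17,OTU37)),(OTU13,(OTU32,OTU26))),((OTU44,OTU14),OTU8,(OTU35,OTU34))).
That clade contains 13 terminal taxa: OTU13, OTU14, OTU17, OTU26, OTU32, OTU34, OTU35, OTU36, OTU37, OTU44, OTU51, OTU55, OTU8.

13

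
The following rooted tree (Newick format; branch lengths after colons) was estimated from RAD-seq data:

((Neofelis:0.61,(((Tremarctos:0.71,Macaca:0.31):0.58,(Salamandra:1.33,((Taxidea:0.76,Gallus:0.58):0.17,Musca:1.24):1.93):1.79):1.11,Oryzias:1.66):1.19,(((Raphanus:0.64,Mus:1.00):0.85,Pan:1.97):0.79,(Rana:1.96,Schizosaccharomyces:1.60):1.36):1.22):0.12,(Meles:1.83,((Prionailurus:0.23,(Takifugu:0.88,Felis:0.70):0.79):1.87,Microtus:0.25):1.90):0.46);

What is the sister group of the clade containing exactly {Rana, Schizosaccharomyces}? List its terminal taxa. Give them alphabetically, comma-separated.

Mus, Pan, Raphanus

The clade containing exactly {Rana, Schizosaccharomyces} attaches to the tree at the node subtending (((Raphanus,Mus),Pan),(Rana,Schizosaccharomyces)).
The other lineage descending from that same node — the sister group — is ((Raphanus,Mus),Pan); its 3 tips in alphabetical order are the answer.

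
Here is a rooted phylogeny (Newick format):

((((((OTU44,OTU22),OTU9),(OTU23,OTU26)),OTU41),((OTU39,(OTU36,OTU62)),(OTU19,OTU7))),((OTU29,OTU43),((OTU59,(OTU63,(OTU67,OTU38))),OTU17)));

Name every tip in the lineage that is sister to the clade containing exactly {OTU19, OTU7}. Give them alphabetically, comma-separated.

OTU36, OTU39, OTU62

The clade containing exactly {OTU19, OTU7} attaches to the tree at the node subtending ((OTU39,(OTU36,OTU62)),(OTU19,OTU7)).
The other lineage descending from that same node — the sister group — is (OTU39,(OTU36,OTU62)); its 3 tips in alphabetical order are the answer.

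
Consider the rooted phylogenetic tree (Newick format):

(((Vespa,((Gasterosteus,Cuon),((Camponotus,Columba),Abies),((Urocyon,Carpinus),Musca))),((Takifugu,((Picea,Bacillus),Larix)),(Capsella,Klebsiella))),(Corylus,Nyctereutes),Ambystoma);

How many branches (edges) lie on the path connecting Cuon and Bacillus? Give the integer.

9

The MRCA of Cuon and Bacillus is the node subtending ((Vespa,((Gasterosteus,Cuon),((Camponotus,Columba),Abies),((Urocyon,Carpinus),Musca))),((Takifugu,((Picea,Bacillus),Larix)),(Capsella,Klebsiella))).
From Cuon up to that node: 4 branches. From Bacillus up to the same node: 5 branches. Total: 4 + 5 = 9.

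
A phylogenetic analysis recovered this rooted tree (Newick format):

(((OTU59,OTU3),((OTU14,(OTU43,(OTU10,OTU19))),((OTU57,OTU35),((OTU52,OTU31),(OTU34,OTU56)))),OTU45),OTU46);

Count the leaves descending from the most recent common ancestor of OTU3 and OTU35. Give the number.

The MRCA of OTU3 and OTU35 is the node subtending ((OTU59,OTU3),((OTU14,(OTU43,(OTU10,OTU19))),((OTU57,OTU35),((OTU52,OTU31),(OTU34,OTU56)))),OTU45).
That clade contains 13 terminal taxa: OTU10, OTU14, OTU19, OTU3, OTU31, OTU34, OTU35, OTU43, OTU45, OTU52, OTU56, OTU57, OTU59.

13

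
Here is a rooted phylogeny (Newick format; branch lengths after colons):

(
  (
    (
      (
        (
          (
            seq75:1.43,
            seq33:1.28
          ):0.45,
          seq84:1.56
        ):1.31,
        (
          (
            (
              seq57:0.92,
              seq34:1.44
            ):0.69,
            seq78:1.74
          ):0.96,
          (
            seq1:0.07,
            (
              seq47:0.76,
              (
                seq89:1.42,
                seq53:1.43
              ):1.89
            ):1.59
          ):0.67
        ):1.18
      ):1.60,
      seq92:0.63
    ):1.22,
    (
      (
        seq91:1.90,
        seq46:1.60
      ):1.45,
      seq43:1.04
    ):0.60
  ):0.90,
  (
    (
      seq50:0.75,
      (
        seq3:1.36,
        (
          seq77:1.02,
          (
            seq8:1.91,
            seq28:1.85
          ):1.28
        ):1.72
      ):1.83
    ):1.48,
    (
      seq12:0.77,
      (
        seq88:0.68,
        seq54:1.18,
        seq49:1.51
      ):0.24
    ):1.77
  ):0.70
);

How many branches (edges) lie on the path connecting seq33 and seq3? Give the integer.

10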